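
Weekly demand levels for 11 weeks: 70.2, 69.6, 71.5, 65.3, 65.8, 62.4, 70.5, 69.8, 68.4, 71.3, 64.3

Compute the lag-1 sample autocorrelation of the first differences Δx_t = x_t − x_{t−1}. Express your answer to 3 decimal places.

First differences Δx: -0.6, 1.9, -6.2, 0.5, -3.4, 8.1, -0.7, -1.4, 2.9, -7.0
Mean of differences = -0.5900
Numerator Σ(Δx_t−Δx̄)(Δx_{t+1}−Δx̄) = -73.6551
Denominator Σ(Δx_t−Δx̄)² = 176.2090
r_1(Δx) = -73.6551 / 176.2090 = -0.418

-0.418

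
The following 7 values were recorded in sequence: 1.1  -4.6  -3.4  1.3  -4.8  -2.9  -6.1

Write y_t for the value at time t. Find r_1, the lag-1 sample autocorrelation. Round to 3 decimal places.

-0.318

Mean ȳ = (1.1 − 4.6 − 3.4 + 1.3 − 4.8 − 2.9 − 6.1)/7 = -2.7714
Deviations from mean: 3.8714, -1.8286, -0.6286, 4.0714, -2.0286, -0.1286, -3.3286
Numerator Σ_{t=1}^{6}(y_t−ȳ)(y_{t+1}−ȳ) = -16.0594
Denominator Σ(y_t−ȳ)² = 50.5143
r_1 = -16.0594 / 50.5143 = -0.318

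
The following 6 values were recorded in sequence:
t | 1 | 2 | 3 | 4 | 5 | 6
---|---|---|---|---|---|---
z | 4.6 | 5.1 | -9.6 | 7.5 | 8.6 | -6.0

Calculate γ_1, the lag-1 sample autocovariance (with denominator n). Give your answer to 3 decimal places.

-17.868

Mean z̄ = (4.6 + 5.1 − 9.6 + 7.5 + 8.6 − 6.0)/6 = 1.7000
Σ_{t=1}^{5}(z_t−z̄)(z_{t+1}−z̄) = -107.2100
γ_1 = -107.2100 / 6 = -17.868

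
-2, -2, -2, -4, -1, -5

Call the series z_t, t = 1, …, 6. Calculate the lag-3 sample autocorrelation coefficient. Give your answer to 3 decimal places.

-0.118

Mean z̄ = (-2 − 2 − 2 − 4 − 1 − 5)/6 = -2.6667
Numerator Σ_{t=1}^{3}(z_t−z̄)(z_{t+3}−z̄) = -1.3333
Denominator Σ(z_t−z̄)² = 11.3333
r_3 = -1.3333 / 11.3333 = -0.118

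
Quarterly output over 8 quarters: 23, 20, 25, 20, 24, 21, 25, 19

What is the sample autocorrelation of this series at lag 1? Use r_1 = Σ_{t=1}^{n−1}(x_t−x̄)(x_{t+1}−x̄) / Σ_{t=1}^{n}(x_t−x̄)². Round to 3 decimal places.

-0.792

Mean x̄ = (23 + 20 + 25 + 20 + 24 + 21 + 25 + 19)/8 = 22.1250
Deviations from mean: 0.8750, -2.1250, 2.8750, -2.1250, 1.8750, -1.1250, 2.8750, -3.1250
Σ(x_t−x̄)(x_{t+1}−x̄) = (-1.8594) + (-6.1094) + (-6.1094) + (-3.9844) + (-2.1094) + (-3.2344) + (-8.9844) = -32.3906
Denominator Σ(x_t−x̄)² = 40.8750
r_1 = -32.3906 / 40.8750 = -0.792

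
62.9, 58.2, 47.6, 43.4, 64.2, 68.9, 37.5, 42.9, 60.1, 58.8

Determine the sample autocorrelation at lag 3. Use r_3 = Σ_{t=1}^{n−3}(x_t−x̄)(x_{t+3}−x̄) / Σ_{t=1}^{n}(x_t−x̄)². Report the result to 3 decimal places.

Mean x̄ = (62.9 + 58.2 + 47.6 + 43.4 + 64.2 + 68.9 + 37.5 + 42.9 + 60.1 + 58.8)/10 = 54.4500
Σ(x_t−x̄)(x_{t+3}−x̄) = (-93.3725) + (36.5625) + (-98.9825) + (187.2975) + (-112.6125) + (81.6425) + (-73.7325) = -73.1975
Denominator Σ(x_t−x̄)² = 1029.9050
r_3 = -73.1975 / 1029.9050 = -0.071

-0.071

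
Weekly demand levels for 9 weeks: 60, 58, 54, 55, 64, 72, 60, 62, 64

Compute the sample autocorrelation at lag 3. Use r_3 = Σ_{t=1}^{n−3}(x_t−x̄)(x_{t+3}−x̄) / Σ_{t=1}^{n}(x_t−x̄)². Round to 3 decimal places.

-0.161

Mean x̄ = (60 + 58 + 54 + 55 + 64 + 72 + 60 + 62 + 64)/9 = 61.0000
Σ(x_t−x̄)(x_{t+3}−x̄) = (6.0000) + (-9.0000) + (-77.0000) + (6.0000) + (3.0000) + (33.0000) = -38.0000
Denominator Σ(x_t−x̄)² = 236.0000
r_3 = -38.0000 / 236.0000 = -0.161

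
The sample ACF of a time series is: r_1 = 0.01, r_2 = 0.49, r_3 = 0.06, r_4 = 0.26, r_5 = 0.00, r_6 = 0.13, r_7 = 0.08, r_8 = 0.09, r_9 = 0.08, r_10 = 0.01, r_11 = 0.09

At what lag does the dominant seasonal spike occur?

2

The largest autocorrelation is r_2 = 0.49, with a weaker echo at lag 4 (0.26); the remaining lags stay at or below 0.13.
The dominant spike at lag 2 indicates a seasonal period of 2.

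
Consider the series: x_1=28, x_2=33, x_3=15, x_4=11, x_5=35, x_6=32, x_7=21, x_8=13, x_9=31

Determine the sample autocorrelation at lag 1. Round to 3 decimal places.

Mean x̄ = (28 + 33 + 15 + 11 + 35 + 32 + 21 + 13 + 31)/9 = 24.3333
Numerator Σ_{t=1}^{8}(x_t−x̄)(x_{t+1}−x̄) = -48.4444
Denominator Σ(x_t−x̄)² = 710.0000
r_1 = -48.4444 / 710.0000 = -0.068

-0.068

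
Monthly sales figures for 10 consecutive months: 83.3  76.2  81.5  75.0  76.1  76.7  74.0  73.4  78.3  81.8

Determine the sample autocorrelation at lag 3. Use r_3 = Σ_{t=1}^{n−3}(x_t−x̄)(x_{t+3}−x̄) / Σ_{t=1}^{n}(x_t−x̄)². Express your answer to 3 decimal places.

Mean x̄ = (83.3 + 76.2 + 81.5 + 75.0 + 76.1 + 76.7 + 74.0 + 73.4 + 78.3 + 81.8)/10 = 77.6300
Σ(x_t−x̄)(x_{t+3}−x̄) = (-14.9121) + (2.1879) + (-3.5991) + (9.5469) + (6.4719) + (-0.6231) + (-15.1371) = -16.0647
Denominator Σ(x_t−x̄)² = 108.2010
r_3 = -16.0647 / 108.2010 = -0.148

-0.148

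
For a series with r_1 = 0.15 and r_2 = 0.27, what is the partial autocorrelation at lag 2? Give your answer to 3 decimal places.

0.253

φ_{22} = (r_2 − r_1²) / (1 − r_1²)
r_1² = (0.15)² = 0.0225
Numerator = 0.27 − 0.0225 = 0.2475; denominator = 1 − 0.0225 = 0.9775
φ_{22} = 0.2475 / 0.9775 = 0.253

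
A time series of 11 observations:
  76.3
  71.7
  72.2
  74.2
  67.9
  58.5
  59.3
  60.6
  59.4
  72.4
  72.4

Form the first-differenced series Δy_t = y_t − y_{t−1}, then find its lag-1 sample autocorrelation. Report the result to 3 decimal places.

0.067

First differences Δy: -4.6, 0.5, 2.0, -6.3, -9.4, 0.8, 1.3, -1.2, 13.0, 0.0
Mean of differences = -0.3900
Numerator Σ(Δy_t−Δȳ)(Δy_{t+1}−Δȳ) = 21.8009
Denominator Σ(Δy_t−Δȳ)² = 324.7090
r_1(Δy) = 21.8009 / 324.7090 = 0.067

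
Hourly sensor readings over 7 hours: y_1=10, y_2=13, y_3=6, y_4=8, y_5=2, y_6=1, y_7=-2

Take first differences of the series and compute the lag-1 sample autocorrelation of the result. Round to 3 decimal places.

-0.786

First differences Δy: 3, -7, 2, -6, -1, -3
Mean of differences = -2.0000
Numerator Σ(Δy_t−Δȳ)(Δy_{t+1}−Δȳ) = -66.0000
Denominator Σ(Δy_t−Δȳ)² = 84.0000
r_1(Δy) = -66.0000 / 84.0000 = -0.786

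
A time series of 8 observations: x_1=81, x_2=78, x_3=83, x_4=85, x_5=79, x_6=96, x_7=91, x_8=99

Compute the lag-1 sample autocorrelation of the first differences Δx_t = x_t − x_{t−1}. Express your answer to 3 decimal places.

-0.700

First differences Δx: -3, 5, 2, -6, 17, -5, 8
Mean of differences = 2.5714
Numerator Σ(Δx_t−Δx̄)(Δx_{t+1}−Δx̄) = -284.0408
Denominator Σ(Δx_t−Δx̄)² = 405.7143
r_1(Δx) = -284.0408 / 405.7143 = -0.700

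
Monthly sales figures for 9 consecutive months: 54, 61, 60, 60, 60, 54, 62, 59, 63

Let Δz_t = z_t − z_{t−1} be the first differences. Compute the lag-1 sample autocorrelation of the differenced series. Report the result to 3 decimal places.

First differences Δz: 7, -1, 0, 0, -6, 8, -3, 4
Mean of differences = 1.1250
Numerator Σ(Δz_t−Δz̄)(Δz_{t+1}−Δz̄) = -90.0156
Denominator Σ(Δz_t−Δz̄)² = 164.8750
r_1(Δz) = -90.0156 / 164.8750 = -0.546

-0.546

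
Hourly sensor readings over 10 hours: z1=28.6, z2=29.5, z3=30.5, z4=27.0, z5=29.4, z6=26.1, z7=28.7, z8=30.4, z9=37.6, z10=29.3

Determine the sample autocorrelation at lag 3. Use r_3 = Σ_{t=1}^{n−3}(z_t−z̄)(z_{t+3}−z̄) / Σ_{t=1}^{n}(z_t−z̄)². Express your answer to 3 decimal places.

Mean z̄ = (28.6 + 29.5 + 30.5 + 27.0 + 29.4 + 26.1 + 28.7 + 30.4 + 37.6 + 29.3)/10 = 29.7100
Numerator Σ_{t=1}^{7}(z_t−z̄)(z_{t+3}−z̄) = -25.3243
Denominator Σ(z_t−z̄)² = 86.2890
r_3 = -25.3243 / 86.2890 = -0.293

-0.293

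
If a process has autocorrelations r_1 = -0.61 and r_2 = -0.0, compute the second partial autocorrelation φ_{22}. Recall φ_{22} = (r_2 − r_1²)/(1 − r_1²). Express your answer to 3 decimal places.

-0.593

φ_{22} = (r_2 − r_1²) / (1 − r_1²)
r_1² = (-0.61)² = 0.3721
Numerator = -0.0 − 0.3721 = -0.3721; denominator = 1 − 0.3721 = 0.6279
φ_{22} = -0.3721 / 0.6279 = -0.593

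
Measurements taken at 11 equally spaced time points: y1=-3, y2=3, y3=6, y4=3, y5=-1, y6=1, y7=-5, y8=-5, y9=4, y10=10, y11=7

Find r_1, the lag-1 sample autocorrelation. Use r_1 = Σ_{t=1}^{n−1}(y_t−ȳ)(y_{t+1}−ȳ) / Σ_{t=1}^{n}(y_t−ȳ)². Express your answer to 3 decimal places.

0.413

Mean ȳ = (-3 + 3 + 6 + 3 − 1 + 1 − 5 − 5 + 4 + 10 + 7)/11 = 1.8182
Numerator Σ_{t=1}^{10}(y_t−ȳ)(y_{t+1}−ȳ) = 100.6033
Denominator Σ(y_t−ȳ)² = 243.6364
r_1 = 100.6033 / 243.6364 = 0.413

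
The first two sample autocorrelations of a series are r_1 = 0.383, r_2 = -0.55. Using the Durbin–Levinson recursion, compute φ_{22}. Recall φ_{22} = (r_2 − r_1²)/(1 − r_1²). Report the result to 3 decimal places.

-0.816

φ_{22} = (r_2 − r_1²) / (1 − r_1²)
r_1² = (0.383)² = 0.146689
Numerator = -0.55 − 0.1467 = -0.6967; denominator = 1 − 0.1467 = 0.8533
φ_{22} = -0.6967 / 0.8533 = -0.816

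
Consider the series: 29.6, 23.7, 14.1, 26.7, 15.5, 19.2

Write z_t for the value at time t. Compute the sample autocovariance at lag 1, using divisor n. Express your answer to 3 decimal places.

Mean z̄ = (29.6 + 23.7 + 14.1 + 26.7 + 15.5 + 19.2)/6 = 21.4667
Deviations: 8.1333, 2.2333, -7.3667, 5.2333, -5.9667, -2.2667
Σ_{t=1}^{5}(z_t−z̄)(z_{t+1}−z̄) = -54.5411
γ_1 = -54.5411 / 6 = -9.090

-9.090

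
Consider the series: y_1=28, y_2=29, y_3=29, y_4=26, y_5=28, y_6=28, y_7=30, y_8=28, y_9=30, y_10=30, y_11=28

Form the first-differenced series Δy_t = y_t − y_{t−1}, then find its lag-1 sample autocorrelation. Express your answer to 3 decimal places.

-0.467

First differences Δy: 1, 0, -3, 2, 0, 2, -2, 2, 0, -2
Mean of differences = 0.0000
Numerator Σ(Δy_t−Δȳ)(Δy_{t+1}−Δȳ) = -14.0000
Denominator Σ(Δy_t−Δȳ)² = 30.0000
r_1(Δy) = -14.0000 / 30.0000 = -0.467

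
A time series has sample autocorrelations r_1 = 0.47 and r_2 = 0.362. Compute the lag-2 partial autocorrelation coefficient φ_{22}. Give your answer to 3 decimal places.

0.181

φ_{22} = (r_2 − r_1²) / (1 − r_1²)
r_1² = (0.47)² = 0.2209
Numerator = 0.362 − 0.2209 = 0.1411; denominator = 1 − 0.2209 = 0.7791
φ_{22} = 0.1411 / 0.7791 = 0.181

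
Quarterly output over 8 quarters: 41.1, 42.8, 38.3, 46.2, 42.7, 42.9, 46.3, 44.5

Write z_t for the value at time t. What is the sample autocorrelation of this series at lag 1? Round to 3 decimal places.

-0.207

Mean z̄ = (41.1 + 42.8 + 38.3 + 46.2 + 42.7 + 42.9 + 46.3 + 44.5)/8 = 43.1000
Deviations from mean: -2.0000, -0.3000, -4.8000, 3.1000, -0.4000, -0.2000, 3.2000, 1.4000
Numerator Σ_{t=1}^{7}(z_t−z̄)(z_{t+1}−z̄) = -10.1600
Denominator Σ(z_t−z̄)² = 49.1400
r_1 = -10.1600 / 49.1400 = -0.207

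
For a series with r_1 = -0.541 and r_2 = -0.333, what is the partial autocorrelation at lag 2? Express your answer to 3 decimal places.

φ_{22} = (r_2 − r_1²) / (1 − r_1²)
r_1² = (-0.541)² = 0.292681
Numerator = -0.333 − 0.2927 = -0.6257; denominator = 1 − 0.2927 = 0.7073
φ_{22} = -0.6257 / 0.7073 = -0.885

-0.885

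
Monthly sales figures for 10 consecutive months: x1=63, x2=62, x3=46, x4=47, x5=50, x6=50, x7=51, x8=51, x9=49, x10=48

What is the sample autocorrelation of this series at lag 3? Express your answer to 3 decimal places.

-0.156

Mean x̄ = (63 + 62 + 46 + 47 + 50 + 50 + 51 + 51 + 49 + 48)/10 = 51.7000
Numerator Σ_{t=1}^{7}(x_t−x̄)(x_{t+3}−x̄) = -49.2700
Denominator Σ(x_t−x̄)² = 316.1000
r_3 = -49.2700 / 316.1000 = -0.156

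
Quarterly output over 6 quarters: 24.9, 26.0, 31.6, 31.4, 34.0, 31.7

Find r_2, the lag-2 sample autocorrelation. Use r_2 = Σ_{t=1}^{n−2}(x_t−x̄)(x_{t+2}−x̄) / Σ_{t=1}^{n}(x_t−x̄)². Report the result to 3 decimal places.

Mean x̄ = (24.9 + 26.0 + 31.6 + 31.4 + 34.0 + 31.7)/6 = 29.9333
Deviations from mean: -5.0333, -3.9333, 1.6667, 1.4667, 4.0667, 1.7667
Numerator Σ_{t=1}^{4}(x_t−x̄)(x_{t+2}−x̄) = -4.7889
Denominator Σ(x_t−x̄)² = 65.3933
r_2 = -4.7889 / 65.3933 = -0.073

-0.073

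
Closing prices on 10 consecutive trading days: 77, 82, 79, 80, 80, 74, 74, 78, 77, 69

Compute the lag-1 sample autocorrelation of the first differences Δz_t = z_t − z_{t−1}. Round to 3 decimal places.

First differences Δz: 5, -3, 1, 0, -6, 0, 4, -1, -8
Mean of differences = -0.8889
Numerator Σ(Δz_t−Δz̄)(Δz_{t+1}−Δz̄) = -19.2346
Denominator Σ(Δz_t−Δz̄)² = 144.8889
r_1(Δz) = -19.2346 / 144.8889 = -0.133

-0.133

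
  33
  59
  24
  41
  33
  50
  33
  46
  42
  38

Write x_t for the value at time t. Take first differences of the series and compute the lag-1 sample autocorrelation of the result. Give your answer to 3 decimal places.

First differences Δx: 26, -35, 17, -8, 17, -17, 13, -4, -4
Mean of differences = 0.5556
Numerator Σ(Δx_t−Δx̄)(Δx_{t+1}−Δx̄) = -2313.8642
Denominator Σ(Δx_t−Δx̄)² = 3030.2222
r_1(Δx) = -2313.8642 / 3030.2222 = -0.764

-0.764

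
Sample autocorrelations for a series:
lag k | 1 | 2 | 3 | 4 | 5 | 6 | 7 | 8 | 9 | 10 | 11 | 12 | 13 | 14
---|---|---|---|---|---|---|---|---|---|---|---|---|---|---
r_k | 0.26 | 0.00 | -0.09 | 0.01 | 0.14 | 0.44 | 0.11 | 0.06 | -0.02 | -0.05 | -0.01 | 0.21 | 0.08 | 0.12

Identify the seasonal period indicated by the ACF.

6

The largest autocorrelation is r_6 = 0.44; the remaining lags stay at or below 0.26. The elevated value at lag 1 (0.26), dropping to 0.00 at lag 2, reflects decaying short-term dependence rather than seasonality.
The dominant spike at lag 6 indicates a seasonal period of 6.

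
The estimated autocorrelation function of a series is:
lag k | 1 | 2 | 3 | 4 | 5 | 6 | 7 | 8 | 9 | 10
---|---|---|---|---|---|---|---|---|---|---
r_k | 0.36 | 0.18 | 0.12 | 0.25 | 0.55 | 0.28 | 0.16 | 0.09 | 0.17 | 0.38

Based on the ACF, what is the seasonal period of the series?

5

The largest autocorrelation is r_5 = 0.55, with a weaker echo at lag 10 (0.38); the remaining lags stay at or below 0.36. The elevated value at lag 1 (0.36), dropping to 0.18 at lag 2, reflects decaying short-term dependence rather than seasonality.
The dominant spike at lag 5 indicates a seasonal period of 5.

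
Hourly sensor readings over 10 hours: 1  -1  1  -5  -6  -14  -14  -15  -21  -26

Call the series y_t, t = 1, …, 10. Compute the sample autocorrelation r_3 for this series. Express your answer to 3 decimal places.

Mean ȳ = (1 − 1 + 1 − 5 − 6 − 14 − 14 − 15 − 21 − 26)/10 = -10.0000
Σ(y_t−ȳ)(y_{t+3}−ȳ) = (55.0000) + (36.0000) + (-44.0000) + (-20.0000) + (-20.0000) + (44.0000) + (64.0000) = 115.0000
Denominator Σ(y_t−ȳ)² = 798.0000
r_3 = 115.0000 / 798.0000 = 0.144

0.144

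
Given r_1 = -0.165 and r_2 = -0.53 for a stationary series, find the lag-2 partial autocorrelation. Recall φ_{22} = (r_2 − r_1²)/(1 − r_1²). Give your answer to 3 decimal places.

φ_{22} = (r_2 − r_1²) / (1 − r_1²)
r_1² = (-0.165)² = 0.027225
Numerator = -0.53 − 0.0272 = -0.5572; denominator = 1 − 0.0272 = 0.9728
φ_{22} = -0.5572 / 0.9728 = -0.573

-0.573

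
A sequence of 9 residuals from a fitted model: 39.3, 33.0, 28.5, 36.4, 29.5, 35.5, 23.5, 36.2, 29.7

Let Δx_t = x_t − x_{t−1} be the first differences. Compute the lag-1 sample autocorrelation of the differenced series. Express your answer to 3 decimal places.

-0.752

First differences Δx: -6.3, -4.5, 7.9, -6.9, 6.0, -12.0, 12.7, -6.5
Mean of differences = -1.2000
Numerator Σ(Δx_t−Δx̄)(Δx_{t+1}−Δx̄) = -407.6600
Denominator Σ(Δx_t−Δx̄)² = 541.9800
r_1(Δx) = -407.6600 / 541.9800 = -0.752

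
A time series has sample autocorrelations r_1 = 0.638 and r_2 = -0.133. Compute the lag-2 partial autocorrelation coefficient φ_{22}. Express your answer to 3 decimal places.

φ_{22} = (r_2 − r_1²) / (1 − r_1²)
r_1² = (0.638)² = 0.407044
Numerator = -0.133 − 0.4070 = -0.5400; denominator = 1 − 0.4070 = 0.5930
φ_{22} = -0.5400 / 0.5930 = -0.911

-0.911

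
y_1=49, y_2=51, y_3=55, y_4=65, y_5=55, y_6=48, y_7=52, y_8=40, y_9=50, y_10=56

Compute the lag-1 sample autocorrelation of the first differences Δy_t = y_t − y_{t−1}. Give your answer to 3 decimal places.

First differences Δy: 2, 4, 10, -10, -7, 4, -12, 10, 6
Mean of differences = 0.7778
Numerator Σ(Δy_t−Δȳ)(Δy_{t+1}−Δȳ) = -117.8272
Denominator Σ(Δy_t−Δȳ)² = 559.5556
r_1(Δy) = -117.8272 / 559.5556 = -0.211

-0.211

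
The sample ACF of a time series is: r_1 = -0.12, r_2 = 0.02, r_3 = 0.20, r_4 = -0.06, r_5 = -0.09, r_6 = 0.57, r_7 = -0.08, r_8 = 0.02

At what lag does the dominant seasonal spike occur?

6

The largest autocorrelation is r_6 = 0.57; the remaining lags stay at or below 0.20.
The dominant spike at lag 6 indicates a seasonal period of 6.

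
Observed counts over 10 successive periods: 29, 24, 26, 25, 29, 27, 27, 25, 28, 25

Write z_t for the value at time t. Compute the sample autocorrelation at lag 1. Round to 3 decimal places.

Mean z̄ = (29 + 24 + 26 + 25 + 29 + 27 + 27 + 25 + 28 + 25)/10 = 26.5000
Numerator Σ_{t=1}^{9}(z_t−z̄)(z_{t+1}−z̄) = -11.7500
Denominator Σ(z_t−z̄)² = 28.5000
r_1 = -11.7500 / 28.5000 = -0.412

-0.412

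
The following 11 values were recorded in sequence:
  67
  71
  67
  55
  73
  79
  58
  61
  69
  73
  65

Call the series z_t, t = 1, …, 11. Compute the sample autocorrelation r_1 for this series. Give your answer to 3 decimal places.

-0.132

Mean z̄ = (67 + 71 + 67 + 55 + 73 + 79 + 58 + 61 + 69 + 73 + 65)/11 = 67.0909
Numerator Σ_{t=1}^{10}(z_t−z̄)(z_{t+1}−z̄) = -66.2810
Denominator Σ(z_t−z̄)² = 500.9091
r_1 = -66.2810 / 500.9091 = -0.132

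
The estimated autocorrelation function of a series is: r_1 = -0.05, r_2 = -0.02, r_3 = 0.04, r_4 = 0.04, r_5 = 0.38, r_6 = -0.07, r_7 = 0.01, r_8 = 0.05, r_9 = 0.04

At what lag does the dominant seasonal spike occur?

The largest autocorrelation is r_5 = 0.38; the remaining lags stay at or below 0.05.
The dominant spike at lag 5 indicates a seasonal period of 5.

5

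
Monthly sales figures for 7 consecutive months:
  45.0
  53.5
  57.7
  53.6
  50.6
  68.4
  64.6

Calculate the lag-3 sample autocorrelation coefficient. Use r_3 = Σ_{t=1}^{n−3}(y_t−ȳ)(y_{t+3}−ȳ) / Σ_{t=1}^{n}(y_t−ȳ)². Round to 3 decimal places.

0.104

Mean ȳ = (45.0 + 53.5 + 57.7 + 53.6 + 50.6 + 68.4 + 64.6)/7 = 56.2000
Deviations from mean: -11.2000, -2.7000, 1.5000, -2.6000, -5.6000, 12.2000, 8.4000
Σ(y_t−ȳ)(y_{t+3}−ȳ) = (29.1200) + (15.1200) + (18.3000) + (-21.8400) = 40.7000
Denominator Σ(y_t−ȳ)² = 392.5000
r_3 = 40.7000 / 392.5000 = 0.104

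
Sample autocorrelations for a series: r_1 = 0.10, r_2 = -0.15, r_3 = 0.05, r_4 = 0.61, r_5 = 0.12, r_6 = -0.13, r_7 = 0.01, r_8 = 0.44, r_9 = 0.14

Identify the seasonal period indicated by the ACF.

4

The largest autocorrelation is r_4 = 0.61, with a weaker echo at lag 8 (0.44); the remaining lags stay at or below 0.14.
The dominant spike at lag 4 indicates a seasonal period of 4.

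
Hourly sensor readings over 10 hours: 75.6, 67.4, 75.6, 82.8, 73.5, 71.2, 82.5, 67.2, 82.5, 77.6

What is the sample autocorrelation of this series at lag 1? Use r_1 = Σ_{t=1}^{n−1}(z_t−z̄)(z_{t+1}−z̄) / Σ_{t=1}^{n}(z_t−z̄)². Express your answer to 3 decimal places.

-0.443

Mean z̄ = (75.6 + 67.4 + 75.6 + 82.8 + 73.5 + 71.2 + 82.5 + 67.2 + 82.5 + 77.6)/10 = 75.5900
Numerator Σ_{t=1}^{9}(z_t−z̄)(z_{t+1}−z̄) = -138.3811
Denominator Σ(z_t−z̄)² = 312.6290
r_1 = -138.3811 / 312.6290 = -0.443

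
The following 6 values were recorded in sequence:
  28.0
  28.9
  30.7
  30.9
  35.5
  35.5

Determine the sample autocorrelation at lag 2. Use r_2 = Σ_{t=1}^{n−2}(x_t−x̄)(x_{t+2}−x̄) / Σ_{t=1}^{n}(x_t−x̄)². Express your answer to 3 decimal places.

Mean x̄ = (28.0 + 28.9 + 30.7 + 30.9 + 35.5 + 35.5)/6 = 31.5833
Σ(x_t−x̄)(x_{t+2}−x̄) = (3.1653) + (1.8336) + (-3.4597) + (-2.6764) = -1.1372
Denominator Σ(x_t−x̄)² = 51.9683
r_2 = -1.1372 / 51.9683 = -0.022

-0.022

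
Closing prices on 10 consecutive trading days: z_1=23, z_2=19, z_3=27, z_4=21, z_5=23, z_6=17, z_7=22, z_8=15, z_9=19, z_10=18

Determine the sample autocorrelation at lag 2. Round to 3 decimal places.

0.586

Mean z̄ = (23 + 19 + 27 + 21 + 23 + 17 + 22 + 15 + 19 + 18)/10 = 20.4000
Numerator Σ_{t=1}^{8}(z_t−z̄)(z_{t+2}−z̄) = 64.6800
Denominator Σ(z_t−z̄)² = 110.4000
r_2 = 64.6800 / 110.4000 = 0.586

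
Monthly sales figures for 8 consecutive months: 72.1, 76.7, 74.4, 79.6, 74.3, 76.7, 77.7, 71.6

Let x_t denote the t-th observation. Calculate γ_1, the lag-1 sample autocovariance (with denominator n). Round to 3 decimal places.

-2.688

Mean x̄ = (72.1 + 76.7 + 74.4 + 79.6 + 74.3 + 76.7 + 77.7 + 71.6)/8 = 75.3875
Σ_{t=1}^{7}(x_t−x̄)(x_{t+1}−x̄) = -21.5027
γ_1 = -21.5027 / 8 = -2.688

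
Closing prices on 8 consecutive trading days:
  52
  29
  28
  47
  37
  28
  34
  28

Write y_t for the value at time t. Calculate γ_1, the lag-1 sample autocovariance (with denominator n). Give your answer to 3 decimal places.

-14.689

Mean ȳ = (52 + 29 + 28 + 47 + 37 + 28 + 34 + 28)/8 = 35.3750
Σ_{t=1}^{7}(y_t−ȳ)(y_{t+1}−ȳ) = -117.5156
γ_1 = -117.5156 / 8 = -14.689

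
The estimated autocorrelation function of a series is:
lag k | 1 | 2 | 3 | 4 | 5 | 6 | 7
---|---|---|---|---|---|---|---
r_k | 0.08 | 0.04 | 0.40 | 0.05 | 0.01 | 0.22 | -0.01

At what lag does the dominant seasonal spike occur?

3

The largest autocorrelation is r_3 = 0.40, with a weaker echo at lag 6 (0.22); the remaining lags stay at or below 0.08.
The dominant spike at lag 3 indicates a seasonal period of 3.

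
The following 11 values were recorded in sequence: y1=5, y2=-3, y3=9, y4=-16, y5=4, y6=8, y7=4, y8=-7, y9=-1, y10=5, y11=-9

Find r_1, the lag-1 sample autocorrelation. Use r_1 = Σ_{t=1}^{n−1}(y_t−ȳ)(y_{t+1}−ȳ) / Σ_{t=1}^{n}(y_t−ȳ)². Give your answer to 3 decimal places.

Mean ȳ = (5 − 3 + 9 − 16 + 4 + 8 + 4 − 7 − 1 + 5 − 9)/11 = -0.0909
Numerator Σ_{t=1}^{10}(y_t−ȳ)(y_{t+1}−ȳ) = -256.7355
Denominator Σ(y_t−ȳ)² = 622.9091
r_1 = -256.7355 / 622.9091 = -0.412

-0.412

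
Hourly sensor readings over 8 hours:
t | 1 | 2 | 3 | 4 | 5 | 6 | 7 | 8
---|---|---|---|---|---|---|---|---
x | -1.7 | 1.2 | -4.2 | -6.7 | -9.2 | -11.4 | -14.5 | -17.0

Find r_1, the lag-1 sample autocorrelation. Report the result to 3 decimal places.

0.653

Mean x̄ = (-1.7 + 1.2 − 4.2 − 6.7 − 9.2 − 11.4 − 14.5 − 17.0)/8 = -7.9375
Σ(x_t−x̄)(x_{t+1}−x̄) = (56.9952) + (34.1514) + (4.6252) + (-1.5623) + (4.3714) + (22.7227) + (59.4727) = 180.7761
Denominator Σ(x_t−x̄)² = 276.6788
r_1 = 180.7761 / 276.6788 = 0.653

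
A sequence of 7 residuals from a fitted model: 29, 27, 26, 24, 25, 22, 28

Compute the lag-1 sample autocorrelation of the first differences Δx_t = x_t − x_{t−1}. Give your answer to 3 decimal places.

-0.362

First differences Δx: -2, -1, -2, 1, -3, 6
Mean of differences = -0.1667
Numerator Σ(Δx_t−Δx̄)(Δx_{t+1}−Δx̄) = -19.8611
Denominator Σ(Δx_t−Δx̄)² = 54.8333
r_1(Δx) = -19.8611 / 54.8333 = -0.362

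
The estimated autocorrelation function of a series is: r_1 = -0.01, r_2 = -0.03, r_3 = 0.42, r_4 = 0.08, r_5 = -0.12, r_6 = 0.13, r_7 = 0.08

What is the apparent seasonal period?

The largest autocorrelation is r_3 = 0.42; the remaining lags stay at or below 0.13.
The dominant spike at lag 3 indicates a seasonal period of 3.

3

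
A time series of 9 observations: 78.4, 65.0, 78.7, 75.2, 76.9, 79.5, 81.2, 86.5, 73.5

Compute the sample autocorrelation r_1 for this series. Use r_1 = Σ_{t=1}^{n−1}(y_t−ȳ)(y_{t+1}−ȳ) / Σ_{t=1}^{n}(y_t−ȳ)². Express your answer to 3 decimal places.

Mean ȳ = (78.4 + 65.0 + 78.7 + 75.2 + 76.9 + 79.5 + 81.2 + 86.5 + 73.5)/9 = 77.2111
Numerator Σ_{t=1}^{8}(y_t−ȳ)(y_{t+1}−ȳ) = -24.0690
Denominator Σ(y_t−ȳ)² = 278.0889
r_1 = -24.0690 / 278.0889 = -0.087

-0.087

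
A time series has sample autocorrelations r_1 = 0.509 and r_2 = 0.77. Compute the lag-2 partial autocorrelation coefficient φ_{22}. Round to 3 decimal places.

φ_{22} = (r_2 − r_1²) / (1 − r_1²)
r_1² = (0.509)² = 0.259081
Numerator = 0.77 − 0.2591 = 0.5109; denominator = 1 − 0.2591 = 0.7409
φ_{22} = 0.5109 / 0.7409 = 0.690

0.690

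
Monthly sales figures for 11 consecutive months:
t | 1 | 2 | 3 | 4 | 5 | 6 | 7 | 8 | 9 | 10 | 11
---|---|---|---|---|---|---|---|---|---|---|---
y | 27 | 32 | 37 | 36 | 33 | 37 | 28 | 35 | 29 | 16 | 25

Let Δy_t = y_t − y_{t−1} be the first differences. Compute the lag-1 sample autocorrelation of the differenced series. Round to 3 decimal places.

First differences Δy: 5, 5, -1, -3, 4, -9, 7, -6, -13, 9
Mean of differences = -0.2000
Numerator Σ(Δy_t−Δȳ)(Δy_{t+1}−Δȳ) = -172.2400
Denominator Σ(Δy_t−Δȳ)² = 491.6000
r_1(Δy) = -172.2400 / 491.6000 = -0.350

-0.350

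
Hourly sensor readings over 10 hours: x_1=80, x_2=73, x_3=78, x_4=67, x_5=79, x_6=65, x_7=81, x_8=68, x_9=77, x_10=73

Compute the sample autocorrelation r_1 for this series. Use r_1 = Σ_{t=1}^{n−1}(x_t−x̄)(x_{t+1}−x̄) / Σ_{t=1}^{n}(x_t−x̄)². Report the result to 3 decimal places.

Mean x̄ = (80 + 73 + 78 + 67 + 79 + 65 + 81 + 68 + 77 + 73)/10 = 74.1000
Numerator Σ_{t=1}^{9}(x_t−x̄)(x_{t+1}−x̄) = -243.6100
Denominator Σ(x_t−x̄)² = 302.9000
r_1 = -243.6100 / 302.9000 = -0.804

-0.804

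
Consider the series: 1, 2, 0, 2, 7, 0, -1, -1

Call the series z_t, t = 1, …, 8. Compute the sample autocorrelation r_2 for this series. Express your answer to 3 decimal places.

-0.366

Mean z̄ = (1 + 2 + 0 + 2 + 7 + 0 − 1 − 1)/8 = 1.2500
Σ(z_t−z̄)(z_{t+2}−z̄) = (0.3125) + (0.5625) + (-7.1875) + (-0.9375) + (-12.9375) + (2.8125) = -17.3750
Denominator Σ(z_t−z̄)² = 47.5000
r_2 = -17.3750 / 47.5000 = -0.366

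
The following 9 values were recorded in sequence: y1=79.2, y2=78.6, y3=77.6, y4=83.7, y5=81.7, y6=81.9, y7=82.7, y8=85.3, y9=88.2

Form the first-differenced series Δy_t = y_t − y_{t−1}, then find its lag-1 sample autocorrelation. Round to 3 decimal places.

First differences Δy: -0.6, -1.0, 6.1, -2.0, 0.2, 0.8, 2.6, 2.9
Mean of differences = 1.1250
Numerator Σ(Δy_t−Δȳ)(Δy_{t+1}−Δȳ) = -17.1231
Denominator Σ(Δy_t−Δȳ)² = 48.2950
r_1(Δy) = -17.1231 / 48.2950 = -0.355

-0.355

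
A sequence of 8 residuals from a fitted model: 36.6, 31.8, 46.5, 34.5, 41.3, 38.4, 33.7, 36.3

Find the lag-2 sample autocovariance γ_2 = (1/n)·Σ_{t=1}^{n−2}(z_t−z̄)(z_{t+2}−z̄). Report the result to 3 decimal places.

3.270

Mean z̄ = (36.6 + 31.8 + 46.5 + 34.5 + 41.3 + 38.4 + 33.7 + 36.3)/8 = 37.3875
Deviations: -0.7875, -5.5875, 9.1125, -2.8875, 3.9125, 1.0125, -3.6875, -1.0875
Σ_{t=1}^{6}(z_t−z̄)(z_{t+2}−z̄) = 26.1584
γ_2 = 26.1584 / 8 = 3.270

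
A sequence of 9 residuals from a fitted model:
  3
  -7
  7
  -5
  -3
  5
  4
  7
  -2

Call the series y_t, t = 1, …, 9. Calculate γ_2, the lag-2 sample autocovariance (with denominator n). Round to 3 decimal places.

Mean ȳ = (3 − 7 + 7 − 5 − 3 + 5 + 4 + 7 − 2)/9 = 1.0000
Σ_{t=1}^{7}(y_t−ȳ)(y_{t+2}−ȳ) = 15.0000
γ_2 = 15.0000 / 9 = 1.667

1.667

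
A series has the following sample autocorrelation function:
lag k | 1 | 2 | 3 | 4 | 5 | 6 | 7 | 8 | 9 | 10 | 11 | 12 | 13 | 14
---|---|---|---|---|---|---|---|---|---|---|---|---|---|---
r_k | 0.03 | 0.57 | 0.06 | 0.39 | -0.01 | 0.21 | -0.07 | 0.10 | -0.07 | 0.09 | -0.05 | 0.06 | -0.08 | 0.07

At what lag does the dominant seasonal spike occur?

The largest autocorrelation is r_2 = 0.57, with weaker echoes at lags 4 (0.39) and 6 (0.21); the remaining lags stay at or below 0.10.
The dominant spike at lag 2 indicates a seasonal period of 2.

2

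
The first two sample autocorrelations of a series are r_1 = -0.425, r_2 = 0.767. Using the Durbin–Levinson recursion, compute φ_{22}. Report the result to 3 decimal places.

0.716

φ_{22} = (r_2 − r_1²) / (1 − r_1²)
r_1² = (-0.425)² = 0.180625
Numerator = 0.767 − 0.1806 = 0.5864; denominator = 1 − 0.1806 = 0.8194
φ_{22} = 0.5864 / 0.8194 = 0.716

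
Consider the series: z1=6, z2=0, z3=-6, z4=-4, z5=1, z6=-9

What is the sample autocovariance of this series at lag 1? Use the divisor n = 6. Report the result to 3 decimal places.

-1.833

Mean z̄ = (6 + 0 − 6 − 4 + 1 − 9)/6 = -2.0000
Σ_{t=1}^{5}(z_t−z̄)(z_{t+1}−z̄) = -11.0000
γ_1 = -11.0000 / 6 = -1.833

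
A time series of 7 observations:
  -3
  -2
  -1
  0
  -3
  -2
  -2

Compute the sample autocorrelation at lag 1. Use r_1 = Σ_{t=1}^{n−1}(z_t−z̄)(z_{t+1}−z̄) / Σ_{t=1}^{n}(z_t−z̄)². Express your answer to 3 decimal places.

Mean z̄ = (-3 − 2 − 1 + 0 − 3 − 2 − 2)/7 = -1.8571
Deviations from mean: -1.1429, -0.1429, 0.8571, 1.8571, -1.1429, -0.1429, -0.1429
Numerator Σ_{t=1}^{6}(z_t−z̄)(z_{t+1}−z̄) = -0.3061
Denominator Σ(z_t−z̄)² = 6.8571
r_1 = -0.3061 / 6.8571 = -0.045

-0.045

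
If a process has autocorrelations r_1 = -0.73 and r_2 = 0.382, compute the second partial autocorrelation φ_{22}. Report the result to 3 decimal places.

-0.323

φ_{22} = (r_2 − r_1²) / (1 − r_1²)
r_1² = (-0.73)² = 0.5329
Numerator = 0.382 − 0.5329 = -0.1509; denominator = 1 − 0.5329 = 0.4671
φ_{22} = -0.1509 / 0.4671 = -0.323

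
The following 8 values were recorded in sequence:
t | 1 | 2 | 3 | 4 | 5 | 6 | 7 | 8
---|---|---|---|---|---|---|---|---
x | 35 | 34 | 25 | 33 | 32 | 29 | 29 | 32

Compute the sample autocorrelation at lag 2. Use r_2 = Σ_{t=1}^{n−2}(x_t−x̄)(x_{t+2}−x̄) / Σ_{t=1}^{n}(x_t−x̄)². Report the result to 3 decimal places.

-0.419

Mean x̄ = (35 + 34 + 25 + 33 + 32 + 29 + 29 + 32)/8 = 31.1250
Deviations from mean: 3.8750, 2.8750, -6.1250, 1.8750, 0.8750, -2.1250, -2.1250, 0.8750
Σ(x_t−x̄)(x_{t+2}−x̄) = (-23.7344) + (5.3906) + (-5.3594) + (-3.9844) + (-1.8594) + (-1.8594) = -31.4063
Denominator Σ(x_t−x̄)² = 74.8750
r_2 = -31.4063 / 74.8750 = -0.419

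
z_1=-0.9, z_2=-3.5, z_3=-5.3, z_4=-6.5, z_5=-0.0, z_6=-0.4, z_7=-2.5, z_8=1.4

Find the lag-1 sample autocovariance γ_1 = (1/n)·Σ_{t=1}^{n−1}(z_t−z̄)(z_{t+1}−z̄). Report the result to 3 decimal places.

1.061

Mean z̄ = (-0.9 − 3.5 − 5.3 − 6.5 − 0.0 − 0.4 − 2.5 + 1.4)/8 = -2.2125
Deviations: 1.3125, -1.2875, -3.0875, -4.2875, 2.2125, 1.8125, -0.2875, 3.6125
Σ_{t=1}^{7}(z_t−z̄)(z_{t+1}−z̄) = 8.4873
γ_1 = 8.4873 / 8 = 1.061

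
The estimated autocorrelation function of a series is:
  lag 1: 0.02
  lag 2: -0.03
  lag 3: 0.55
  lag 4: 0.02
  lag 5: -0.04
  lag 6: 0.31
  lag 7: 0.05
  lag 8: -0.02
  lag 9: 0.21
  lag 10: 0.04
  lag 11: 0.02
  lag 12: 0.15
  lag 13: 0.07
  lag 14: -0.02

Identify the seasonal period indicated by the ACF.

3

The largest autocorrelation is r_3 = 0.55, with weaker echoes at lags 6 (0.31), 9 (0.21) and 12 (0.15); the remaining lags stay at or below 0.07.
The dominant spike at lag 3 indicates a seasonal period of 3.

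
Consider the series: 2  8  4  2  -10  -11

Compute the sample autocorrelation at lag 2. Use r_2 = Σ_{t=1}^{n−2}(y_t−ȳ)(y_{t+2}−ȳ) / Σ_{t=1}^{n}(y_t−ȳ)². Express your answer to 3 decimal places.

Mean ȳ = (2 + 8 + 4 + 2 − 10 − 11)/6 = -0.8333
Deviations from mean: 2.8333, 8.8333, 4.8333, 2.8333, -9.1667, -10.1667
Numerator Σ_{t=1}^{4}(y_t−ȳ)(y_{t+2}−ȳ) = -34.3889
Denominator Σ(y_t−ȳ)² = 304.8333
r_2 = -34.3889 / 304.8333 = -0.113

-0.113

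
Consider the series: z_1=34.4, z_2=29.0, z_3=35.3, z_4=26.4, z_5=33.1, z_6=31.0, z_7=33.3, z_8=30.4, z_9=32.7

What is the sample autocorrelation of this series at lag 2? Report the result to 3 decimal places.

0.592

Mean z̄ = (34.4 + 29.0 + 35.3 + 26.4 + 33.1 + 31.0 + 33.3 + 30.4 + 32.7)/9 = 31.7333
Σ(z_t−z̄)(z_{t+2}−z̄) = (9.5111) + (14.5778) + (4.8744) + (3.9111) + (2.1411) + (0.9778) + (1.5144) = 37.5078
Denominator Σ(z_t−z̄)² = 63.3200
r_2 = 37.5078 / 63.3200 = 0.592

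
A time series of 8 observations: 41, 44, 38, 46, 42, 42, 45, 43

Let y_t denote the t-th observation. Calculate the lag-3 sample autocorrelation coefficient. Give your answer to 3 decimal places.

Mean ȳ = (41 + 44 + 38 + 46 + 42 + 42 + 45 + 43)/8 = 42.6250
Σ(y_t−ȳ)(y_{t+3}−ȳ) = (-5.4844) + (-0.8594) + (2.8906) + (8.0156) + (-0.2344) = 4.3281
Denominator Σ(y_t−ȳ)² = 43.8750
r_3 = 4.3281 / 43.8750 = 0.099

0.099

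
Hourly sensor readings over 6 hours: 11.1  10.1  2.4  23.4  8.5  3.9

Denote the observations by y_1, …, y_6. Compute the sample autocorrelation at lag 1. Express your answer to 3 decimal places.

-0.407

Mean ȳ = (11.1 + 10.1 + 2.4 + 23.4 + 8.5 + 3.9)/6 = 9.9000
Σ(y_t−ȳ)(y_{t+1}−ȳ) = (0.2400) + (-1.5000) + (-101.2500) + (-18.9000) + (8.4000) = -113.0100
Denominator Σ(y_t−ȳ)² = 277.9400
r_1 = -113.0100 / 277.9400 = -0.407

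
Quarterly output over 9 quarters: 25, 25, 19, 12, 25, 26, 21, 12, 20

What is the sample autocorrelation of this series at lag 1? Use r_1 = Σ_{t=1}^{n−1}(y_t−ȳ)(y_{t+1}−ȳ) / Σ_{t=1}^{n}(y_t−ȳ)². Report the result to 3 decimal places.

Mean ȳ = (25 + 25 + 19 + 12 + 25 + 26 + 21 + 12 + 20)/9 = 20.5556
Numerator Σ_{t=1}^{8}(y_t−ȳ)(y_{t+1}−ȳ) = 15.6914
Denominator Σ(y_t−ȳ)² = 238.2222
r_1 = 15.6914 / 238.2222 = 0.066

0.066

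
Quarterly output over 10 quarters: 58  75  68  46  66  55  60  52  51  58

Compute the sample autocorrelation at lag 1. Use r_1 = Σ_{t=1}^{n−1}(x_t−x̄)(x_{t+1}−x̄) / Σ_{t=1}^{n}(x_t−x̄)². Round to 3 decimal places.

-0.080

Mean x̄ = (58 + 75 + 68 + 46 + 66 + 55 + 60 + 52 + 51 + 58)/10 = 58.9000
Numerator Σ_{t=1}^{9}(x_t−x̄)(x_{t+1}−x̄) = -54.9100
Denominator Σ(x_t−x̄)² = 686.9000
r_1 = -54.9100 / 686.9000 = -0.080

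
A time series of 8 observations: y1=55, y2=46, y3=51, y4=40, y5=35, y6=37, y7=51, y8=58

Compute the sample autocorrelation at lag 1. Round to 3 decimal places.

Mean ȳ = (55 + 46 + 51 + 40 + 35 + 37 + 51 + 58)/8 = 46.6250
Deviations from mean: 8.3750, -0.6250, 4.3750, -6.6250, -11.6250, -9.6250, 4.3750, 11.3750
Numerator Σ_{t=1}^{7}(y_t−ȳ)(y_{t+1}−ȳ) = 159.6094
Denominator Σ(y_t−ȳ)² = 509.8750
r_1 = 159.6094 / 509.8750 = 0.313

0.313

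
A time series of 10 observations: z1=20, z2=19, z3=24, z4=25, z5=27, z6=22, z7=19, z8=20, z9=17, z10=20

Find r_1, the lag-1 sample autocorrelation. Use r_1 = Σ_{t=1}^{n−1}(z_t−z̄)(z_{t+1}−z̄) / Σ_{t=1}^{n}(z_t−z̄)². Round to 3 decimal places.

0.504

Mean z̄ = (20 + 19 + 24 + 25 + 27 + 22 + 19 + 20 + 17 + 20)/10 = 21.3000
Numerator Σ_{t=1}^{9}(z_t−z̄)(z_{t+1}−z̄) = 44.4100
Denominator Σ(z_t−z̄)² = 88.1000
r_1 = 44.4100 / 88.1000 = 0.504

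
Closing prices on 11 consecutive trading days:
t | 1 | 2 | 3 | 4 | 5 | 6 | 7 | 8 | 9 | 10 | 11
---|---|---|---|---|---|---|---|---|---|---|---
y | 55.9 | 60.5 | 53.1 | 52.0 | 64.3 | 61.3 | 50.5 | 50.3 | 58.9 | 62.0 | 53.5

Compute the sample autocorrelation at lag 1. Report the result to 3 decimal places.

-0.034

Mean ȳ = (55.9 + 60.5 + 53.1 + 52.0 + 64.3 + 61.3 + 50.5 + 50.3 + 58.9 + 62.0 + 53.5)/11 = 56.5727
Numerator Σ_{t=1}^{10}(y_t−ȳ)(y_{t+1}−ȳ) = -8.4653
Denominator Σ(y_t−ȳ)² = 251.4418
r_1 = -8.4653 / 251.4418 = -0.034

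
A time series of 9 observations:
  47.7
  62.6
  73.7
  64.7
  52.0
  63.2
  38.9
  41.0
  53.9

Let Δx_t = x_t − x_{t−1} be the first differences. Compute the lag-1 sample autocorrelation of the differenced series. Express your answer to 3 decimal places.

First differences Δx: 14.9, 11.1, -9.0, -12.7, 11.2, -24.3, 2.1, 12.9
Mean of differences = 0.7750
Numerator Σ(Δx_t−Δx̄)(Δx_{t+1}−Δx̄) = -242.4106
Denominator Σ(Δx_t−Δx̄)² = 1469.4550
r_1(Δx) = -242.4106 / 1469.4550 = -0.165

-0.165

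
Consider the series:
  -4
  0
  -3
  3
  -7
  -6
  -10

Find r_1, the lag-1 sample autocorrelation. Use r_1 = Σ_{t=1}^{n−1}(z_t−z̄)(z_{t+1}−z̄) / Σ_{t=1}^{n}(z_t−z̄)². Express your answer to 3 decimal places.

Mean z̄ = (-4 + 0 − 3 + 3 − 7 − 6 − 10)/7 = -3.8571
Deviations from mean: -0.1429, 3.8571, 0.8571, 6.8571, -3.1429, -2.1429, -6.1429
Numerator Σ_{t=1}^{6}(z_t−z̄)(z_{t+1}−z̄) = 6.9796
Denominator Σ(z_t−z̄)² = 114.8571
r_1 = 6.9796 / 114.8571 = 0.061

0.061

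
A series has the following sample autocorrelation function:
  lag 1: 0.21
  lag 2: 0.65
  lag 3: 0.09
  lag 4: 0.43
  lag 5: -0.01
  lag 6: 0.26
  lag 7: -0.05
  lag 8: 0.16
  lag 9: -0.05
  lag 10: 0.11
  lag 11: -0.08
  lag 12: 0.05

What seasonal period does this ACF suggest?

The largest autocorrelation is r_2 = 0.65, with weaker echoes at lags 4 (0.43) and 6 (0.26); the remaining lags stay at or below 0.21.
The dominant spike at lag 2 indicates a seasonal period of 2.

2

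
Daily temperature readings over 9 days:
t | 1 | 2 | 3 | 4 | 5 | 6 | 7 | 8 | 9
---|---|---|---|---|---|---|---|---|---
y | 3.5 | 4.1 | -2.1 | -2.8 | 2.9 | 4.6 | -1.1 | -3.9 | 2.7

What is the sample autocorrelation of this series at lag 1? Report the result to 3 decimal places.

0.037

Mean ȳ = (3.5 + 4.1 − 2.1 − 2.8 + 2.9 + 4.6 − 1.1 − 3.9 + 2.7)/9 = 0.8778
Numerator Σ_{t=1}^{8}(y_t−ȳ)(y_{t+1}−ȳ) = 3.2773
Denominator Σ(y_t−ȳ)² = 87.6556
r_1 = 3.2773 / 87.6556 = 0.037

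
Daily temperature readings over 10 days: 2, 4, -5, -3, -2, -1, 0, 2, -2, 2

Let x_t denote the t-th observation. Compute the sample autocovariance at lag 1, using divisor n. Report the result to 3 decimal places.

Mean x̄ = (2 + 4 − 5 − 3 − 2 − 1 + 0 + 2 − 2 + 2)/10 = -0.3000
Σ_{t=1}^{9}(x_t−x̄)(x_{t+1}−x̄) = 0.8100
γ_1 = 0.8100 / 10 = 0.081

0.081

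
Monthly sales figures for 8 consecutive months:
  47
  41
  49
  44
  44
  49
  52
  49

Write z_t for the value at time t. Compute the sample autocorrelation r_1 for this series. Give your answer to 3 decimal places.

0.051

Mean z̄ = (47 + 41 + 49 + 44 + 44 + 49 + 52 + 49)/8 = 46.8750
Deviations from mean: 0.1250, -5.8750, 2.1250, -2.8750, -2.8750, 2.1250, 5.1250, 2.1250
Σ(z_t−z̄)(z_{t+1}−z̄) = (-0.7344) + (-12.4844) + (-6.1094) + (8.2656) + (-6.1094) + (10.8906) + (10.8906) = 4.6094
Denominator Σ(z_t−z̄)² = 90.8750
r_1 = 4.6094 / 90.8750 = 0.051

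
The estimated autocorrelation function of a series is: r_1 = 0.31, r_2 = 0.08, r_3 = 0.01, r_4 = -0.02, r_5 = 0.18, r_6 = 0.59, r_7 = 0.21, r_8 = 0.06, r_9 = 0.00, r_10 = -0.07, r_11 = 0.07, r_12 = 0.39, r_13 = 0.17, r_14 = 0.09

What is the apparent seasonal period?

The largest autocorrelation is r_6 = 0.59, with a weaker echo at lag 12 (0.39); the remaining lags stay at or below 0.31. The elevated value at lag 1 (0.31), dropping to 0.08 at lag 2, reflects decaying short-term dependence rather than seasonality.
The dominant spike at lag 6 indicates a seasonal period of 6.

6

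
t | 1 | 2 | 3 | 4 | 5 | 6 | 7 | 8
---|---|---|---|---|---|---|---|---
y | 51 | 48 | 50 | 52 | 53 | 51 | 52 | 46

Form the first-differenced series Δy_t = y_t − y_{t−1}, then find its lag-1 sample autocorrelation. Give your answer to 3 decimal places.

First differences Δy: -3, 2, 2, 1, -2, 1, -6
Mean of differences = -0.7143
Numerator Σ(Δy_t−Δȳ)(Δy_{t+1}−Δȳ) = -7.6531
Denominator Σ(Δy_t−Δȳ)² = 55.4286
r_1(Δy) = -7.6531 / 55.4286 = -0.138

-0.138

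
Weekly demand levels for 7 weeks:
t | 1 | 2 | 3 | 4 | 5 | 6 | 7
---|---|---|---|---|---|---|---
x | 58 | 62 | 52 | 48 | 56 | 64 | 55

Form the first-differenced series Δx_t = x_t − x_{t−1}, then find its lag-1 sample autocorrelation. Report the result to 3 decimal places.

-0.116

First differences Δx: 4, -10, -4, 8, 8, -9
Mean of differences = -0.5000
Numerator Σ(Δx_t−Δx̄)(Δx_{t+1}−Δx̄) = -39.2500
Denominator Σ(Δx_t−Δx̄)² = 339.5000
r_1(Δx) = -39.2500 / 339.5000 = -0.116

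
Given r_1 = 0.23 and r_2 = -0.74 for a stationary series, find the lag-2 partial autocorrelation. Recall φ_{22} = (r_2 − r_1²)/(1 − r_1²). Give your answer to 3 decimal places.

φ_{22} = (r_2 − r_1²) / (1 − r_1²)
r_1² = (0.23)² = 0.0529
Numerator = -0.74 − 0.0529 = -0.7929; denominator = 1 − 0.0529 = 0.9471
φ_{22} = -0.7929 / 0.9471 = -0.837

-0.837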